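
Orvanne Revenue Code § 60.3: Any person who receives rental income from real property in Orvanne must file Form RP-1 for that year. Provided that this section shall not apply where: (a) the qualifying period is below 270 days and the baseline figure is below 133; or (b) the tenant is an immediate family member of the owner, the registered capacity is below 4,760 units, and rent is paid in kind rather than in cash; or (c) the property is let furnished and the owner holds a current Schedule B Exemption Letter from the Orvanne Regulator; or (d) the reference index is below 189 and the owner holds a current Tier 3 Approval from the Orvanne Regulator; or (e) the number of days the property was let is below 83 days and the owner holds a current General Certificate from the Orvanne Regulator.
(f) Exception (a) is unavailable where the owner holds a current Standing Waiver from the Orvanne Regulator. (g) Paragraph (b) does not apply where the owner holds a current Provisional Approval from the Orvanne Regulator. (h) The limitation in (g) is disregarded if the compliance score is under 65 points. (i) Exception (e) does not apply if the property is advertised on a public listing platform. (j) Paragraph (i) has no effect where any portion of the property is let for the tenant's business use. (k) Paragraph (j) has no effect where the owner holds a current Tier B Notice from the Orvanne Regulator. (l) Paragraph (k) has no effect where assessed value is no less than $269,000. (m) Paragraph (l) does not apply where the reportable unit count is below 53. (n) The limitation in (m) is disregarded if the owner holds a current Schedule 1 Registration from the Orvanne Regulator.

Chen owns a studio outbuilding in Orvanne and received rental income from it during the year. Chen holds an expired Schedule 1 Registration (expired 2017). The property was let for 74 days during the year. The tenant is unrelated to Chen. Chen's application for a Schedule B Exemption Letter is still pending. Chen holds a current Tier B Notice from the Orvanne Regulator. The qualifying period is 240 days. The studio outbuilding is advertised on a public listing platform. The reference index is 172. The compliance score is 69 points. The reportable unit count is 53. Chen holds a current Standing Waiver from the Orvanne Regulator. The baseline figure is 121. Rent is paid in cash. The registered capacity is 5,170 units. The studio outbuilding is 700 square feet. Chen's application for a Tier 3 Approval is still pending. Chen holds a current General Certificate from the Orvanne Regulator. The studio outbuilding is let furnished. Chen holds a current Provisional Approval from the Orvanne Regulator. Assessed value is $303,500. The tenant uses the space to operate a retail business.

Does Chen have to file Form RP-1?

Exception (a)'s conditions are all satisfied: the qualifying period is 240 days, below the 270 days limit; the baseline figure is 121, below the 133 limit. But applying paragraph (f): (f) is engaged — a current Standing Waiver is held. (a) is therefore removed.
Exception (b) does not apply: the tenant is unrelated to the owner.
Exception (c) does not apply: there is no Schedule B Exemption Letter in force.
Exception (d) does not apply: no current Tier 3 Approval is held.
Exception (e)'s conditions are all satisfied: the number of days the property was let is 74 days, below the 83 days limit; a current General Certificate is held. Under paragraphs (i)–(n): (i) applies (the property is publicly advertised), but is displaced by (j): (j) applies — the space is let for business use. (k) applies (a current Tier B Notice is held), but is overridden by (l): (l) applies — assessed value is $303,500, meeting the $269,000 threshold. (m), which would lift (l), does not operate here — the reportable unit count is 53, not below 53. Exception (e) stands.

No — exception (e) applies; Chen is not required to file Form RP-1.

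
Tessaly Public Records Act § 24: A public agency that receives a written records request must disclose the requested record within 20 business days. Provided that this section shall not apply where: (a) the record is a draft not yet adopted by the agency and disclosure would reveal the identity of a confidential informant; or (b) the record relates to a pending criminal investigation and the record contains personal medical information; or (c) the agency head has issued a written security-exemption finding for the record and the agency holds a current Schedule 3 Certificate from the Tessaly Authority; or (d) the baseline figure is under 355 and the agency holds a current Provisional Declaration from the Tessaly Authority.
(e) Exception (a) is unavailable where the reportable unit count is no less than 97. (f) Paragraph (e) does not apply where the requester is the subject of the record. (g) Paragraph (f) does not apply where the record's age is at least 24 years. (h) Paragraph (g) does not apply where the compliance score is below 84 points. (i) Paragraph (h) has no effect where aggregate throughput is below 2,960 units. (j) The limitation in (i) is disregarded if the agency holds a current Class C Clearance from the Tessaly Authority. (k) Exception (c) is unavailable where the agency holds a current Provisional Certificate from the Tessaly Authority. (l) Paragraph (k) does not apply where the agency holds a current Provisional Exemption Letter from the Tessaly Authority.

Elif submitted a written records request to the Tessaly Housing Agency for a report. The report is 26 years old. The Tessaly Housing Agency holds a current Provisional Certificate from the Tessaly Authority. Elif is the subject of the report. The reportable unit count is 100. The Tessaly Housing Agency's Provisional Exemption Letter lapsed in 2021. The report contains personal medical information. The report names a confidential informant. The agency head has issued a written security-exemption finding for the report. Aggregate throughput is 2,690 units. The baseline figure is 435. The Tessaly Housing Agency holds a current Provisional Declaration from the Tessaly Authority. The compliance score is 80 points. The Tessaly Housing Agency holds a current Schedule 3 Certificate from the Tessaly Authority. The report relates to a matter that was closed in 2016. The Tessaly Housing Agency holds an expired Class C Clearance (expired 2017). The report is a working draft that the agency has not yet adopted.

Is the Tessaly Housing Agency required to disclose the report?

Yes — the Tessaly Housing Agency must disclose the report.

Exception (a) is satisfied on its face — the report is an unadopted draft; the report names a confidential informant. However, paragraphs (e)–(j) must be considered: (e) operates against (a): the reportable unit count is 100, meeting the 97 threshold. (f) operates (Elif is the subject of the report), but is displaced by (g): (g) is engaged — the record's age is 26 years, meeting the 24 years threshold. (h) is triggered (the compliance score is 80 points, below the 84 points limit), but is itself disapplied by (i): (i) is triggered — aggregate throughput is 2,690 units, below the 2,960 units limit. (j), which would lift (i), is inapplicable — the Class C Clearance is not current. Exception (a) does not apply.
Exception (b) does not apply: the report relates to a closed matter.
Exception (c)'s conditions are all satisfied: a written security-exemption finding has been issued; a current Schedule 3 Certificate is held. But applying paragraphs (k)–(l): (k) operates against (c): a current Provisional Certificate is held. (l), which would lift (k), is inapplicable — the Provisional Exemption Letter is not current. So (c) is unavailable.
Exception (d) requires that the baseline figure is under 355; but the baseline figure is 435, not under 355, so (d) is unavailable.
None of the exceptions is available; § 24 applies in full.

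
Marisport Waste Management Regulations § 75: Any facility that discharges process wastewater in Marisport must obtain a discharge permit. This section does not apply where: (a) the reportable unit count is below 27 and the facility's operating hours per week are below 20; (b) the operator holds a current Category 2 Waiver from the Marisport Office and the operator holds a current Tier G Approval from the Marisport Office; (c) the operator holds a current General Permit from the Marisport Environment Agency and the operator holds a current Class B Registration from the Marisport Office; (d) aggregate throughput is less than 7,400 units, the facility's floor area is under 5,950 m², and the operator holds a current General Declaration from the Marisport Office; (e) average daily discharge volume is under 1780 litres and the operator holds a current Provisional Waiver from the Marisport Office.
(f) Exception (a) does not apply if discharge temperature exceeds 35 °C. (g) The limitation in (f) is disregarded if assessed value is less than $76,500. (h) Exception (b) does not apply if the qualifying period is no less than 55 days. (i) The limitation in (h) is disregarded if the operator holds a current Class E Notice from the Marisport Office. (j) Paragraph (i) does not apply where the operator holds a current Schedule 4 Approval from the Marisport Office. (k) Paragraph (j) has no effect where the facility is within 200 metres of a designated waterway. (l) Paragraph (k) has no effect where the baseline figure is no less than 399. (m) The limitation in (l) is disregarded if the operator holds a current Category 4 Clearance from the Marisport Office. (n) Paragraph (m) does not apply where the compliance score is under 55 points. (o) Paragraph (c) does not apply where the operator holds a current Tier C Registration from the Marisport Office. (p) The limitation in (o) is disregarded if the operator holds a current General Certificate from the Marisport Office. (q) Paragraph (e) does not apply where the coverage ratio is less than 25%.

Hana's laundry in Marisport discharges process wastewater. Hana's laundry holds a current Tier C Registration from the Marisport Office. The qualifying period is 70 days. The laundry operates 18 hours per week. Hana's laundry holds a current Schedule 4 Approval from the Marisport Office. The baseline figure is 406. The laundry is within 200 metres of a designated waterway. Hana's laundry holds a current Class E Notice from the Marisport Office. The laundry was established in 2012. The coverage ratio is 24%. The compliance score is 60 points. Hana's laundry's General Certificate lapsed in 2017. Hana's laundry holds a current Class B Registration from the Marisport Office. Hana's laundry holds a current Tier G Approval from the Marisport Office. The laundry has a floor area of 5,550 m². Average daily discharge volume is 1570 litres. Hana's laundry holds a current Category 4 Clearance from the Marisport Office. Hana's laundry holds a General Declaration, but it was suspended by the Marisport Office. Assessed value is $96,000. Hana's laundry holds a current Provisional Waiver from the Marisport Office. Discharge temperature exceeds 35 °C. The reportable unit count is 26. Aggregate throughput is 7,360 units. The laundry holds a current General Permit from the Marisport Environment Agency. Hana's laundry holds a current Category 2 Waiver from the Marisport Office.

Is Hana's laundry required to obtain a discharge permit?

No — exception (b) applies; Hana's laundry is not required to obtain a discharge permit.

All of (a)'s requirements are met (the reportable unit count is 26, below the 27 limit; the facility's operating hours per week are 18, below the 20 limit). Turning to paragraphs (f)–(g): (f) applies — discharge temperature exceeds 35 °C. (g) is inapplicable (assessed value is $96,000, not less than $76,500), so (f) stands. So (a) is unavailable.
Exception (b)'s conditions are all satisfied: a current Category 2 Waiver is held; a current Tier G Approval is held. Considering the limiting provisions: (h) is engaged (the qualifying period is 70 days, meeting the 55 days threshold), but is displaced by (i): (i) operates against (h): a current Class E Notice is held. (j) would limit (i) — a current Schedule 4 Approval is held — but (k) sets (j) aside: (k) operates against (j): the laundry is within 200 m of a designated waterway. (l) is triggered (the baseline figure is 406, meeting the 399 threshold), but is set aside by (m): (m) is triggered — a current Category 4 Clearance is held. (n) does not operate here (the compliance score is 60 points, not under 55 points), so (m) stands. Exception (b) stands.
Exception (c): a current General Permit is held; a current Class B Registration is held — every condition holds. However, paragraphs (o)–(p) must be considered: (o) operates against (c): a current Tier C Registration is held. (p) is not engaged (there is no General Certificate in force), so (o) stands. So (c) is unavailable.
Exception (d) does not apply: the General Declaration is not current.
All of (e)'s requirements are met (average daily discharge volume is 1570 litres, under the 1780 litres limit; a current Provisional Waiver is held). But: (q) operates against (e): the coverage ratio is 24%, less than the 25% limit. (e) is therefore removed.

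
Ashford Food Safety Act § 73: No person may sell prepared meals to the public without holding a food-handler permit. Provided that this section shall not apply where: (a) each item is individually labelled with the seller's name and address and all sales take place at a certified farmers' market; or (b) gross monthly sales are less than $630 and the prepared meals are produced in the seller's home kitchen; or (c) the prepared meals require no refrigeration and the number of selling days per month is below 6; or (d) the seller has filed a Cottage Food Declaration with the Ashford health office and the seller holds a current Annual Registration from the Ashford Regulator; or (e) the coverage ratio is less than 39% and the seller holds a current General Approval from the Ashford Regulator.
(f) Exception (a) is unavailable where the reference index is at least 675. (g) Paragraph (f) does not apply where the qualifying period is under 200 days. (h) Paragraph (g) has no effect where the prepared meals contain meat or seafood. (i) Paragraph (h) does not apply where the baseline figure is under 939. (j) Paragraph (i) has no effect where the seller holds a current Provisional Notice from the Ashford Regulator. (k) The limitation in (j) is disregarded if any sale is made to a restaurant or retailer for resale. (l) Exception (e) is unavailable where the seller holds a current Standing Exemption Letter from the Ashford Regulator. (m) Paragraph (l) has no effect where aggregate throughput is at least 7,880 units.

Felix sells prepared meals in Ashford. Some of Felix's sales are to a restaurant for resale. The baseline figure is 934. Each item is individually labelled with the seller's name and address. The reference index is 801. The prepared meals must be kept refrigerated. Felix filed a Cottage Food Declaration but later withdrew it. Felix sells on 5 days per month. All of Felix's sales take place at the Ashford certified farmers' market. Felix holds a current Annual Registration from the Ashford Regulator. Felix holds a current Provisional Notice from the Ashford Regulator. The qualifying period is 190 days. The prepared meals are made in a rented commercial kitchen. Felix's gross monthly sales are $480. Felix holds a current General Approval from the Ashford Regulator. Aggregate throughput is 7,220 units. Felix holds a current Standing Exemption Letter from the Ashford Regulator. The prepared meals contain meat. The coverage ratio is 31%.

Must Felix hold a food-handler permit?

No — exception (a) applies; Felix is not required to hold a food-handler permit.

Exception (a): items are individually labelled; all sales are at a certified farmers' market — every condition holds. Under paragraphs (f)–(k): (f) is engaged (the reference index is 801, meeting the 675 threshold), but is overridden by (g): (g) operates against (f): the qualifying period is 190 days, under the 200 days limit. (h) applies (the prepared meals contain meat), but is displaced by (i): (i) operates against (h): the baseline figure is 934, under the 939 limit. (j) operates (a current Provisional Notice is held), but is set aside by (k): (k) operates against (j): some sales are to a restaurant for resale. (a) remains available.
Exception (b) fails — the prepared meals are made in a commercial kitchen, not a home kitchen.
Exception (c) fails — the prepared meals require refrigeration.
Exception (d) fails — the Cottage Food Declaration was withdrawn.
All of (e)'s requirements are met (the coverage ratio is 31%, less than the 39% limit; a current General Approval is held). However, paragraphs (l)–(m) must be considered: (l) operates against (e): a current Standing Exemption Letter is held. (m) is not triggered (aggregate throughput is 7,220 units, short of 7,880 units), so (l) stands. (e) is therefore removed.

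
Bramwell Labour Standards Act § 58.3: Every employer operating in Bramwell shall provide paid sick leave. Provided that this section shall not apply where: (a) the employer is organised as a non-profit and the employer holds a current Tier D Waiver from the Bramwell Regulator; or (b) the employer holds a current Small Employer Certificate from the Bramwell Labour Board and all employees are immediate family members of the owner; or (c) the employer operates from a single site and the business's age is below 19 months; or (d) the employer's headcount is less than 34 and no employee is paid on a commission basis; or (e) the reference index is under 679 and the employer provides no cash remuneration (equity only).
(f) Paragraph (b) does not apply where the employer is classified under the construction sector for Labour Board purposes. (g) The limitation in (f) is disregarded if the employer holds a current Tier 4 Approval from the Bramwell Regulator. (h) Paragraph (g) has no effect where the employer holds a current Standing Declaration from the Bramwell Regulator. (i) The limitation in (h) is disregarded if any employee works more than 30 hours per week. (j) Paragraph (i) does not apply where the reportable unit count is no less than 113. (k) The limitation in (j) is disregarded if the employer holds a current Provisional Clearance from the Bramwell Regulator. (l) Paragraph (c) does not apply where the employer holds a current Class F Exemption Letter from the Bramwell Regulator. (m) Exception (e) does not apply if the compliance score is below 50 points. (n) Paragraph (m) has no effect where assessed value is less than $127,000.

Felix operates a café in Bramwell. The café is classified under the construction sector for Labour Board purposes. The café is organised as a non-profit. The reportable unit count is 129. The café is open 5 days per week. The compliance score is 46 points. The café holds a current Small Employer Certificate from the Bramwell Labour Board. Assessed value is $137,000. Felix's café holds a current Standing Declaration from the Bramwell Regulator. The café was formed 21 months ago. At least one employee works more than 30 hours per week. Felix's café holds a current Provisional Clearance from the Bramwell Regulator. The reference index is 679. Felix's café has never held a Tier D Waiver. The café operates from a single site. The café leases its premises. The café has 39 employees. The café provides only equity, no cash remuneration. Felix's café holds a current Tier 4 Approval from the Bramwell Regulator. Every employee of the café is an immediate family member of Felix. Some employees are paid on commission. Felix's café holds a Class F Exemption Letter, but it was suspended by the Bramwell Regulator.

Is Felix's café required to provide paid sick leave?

Exception (a) fails — no current Tier D Waiver is held.
Exception (b): a current Small Employer Certificate is held; every employee is an immediate family member — every condition holds. Applying paragraphs (f)–(k): (f) operates (the café is classified under the construction sector), but is overridden by (g): (g) operates — a current Tier 4 Approval is held. (h) is triggered (a current Standing Declaration is held), but is overridden by (i): (i) operates against (h): at least one employee exceeds 30 hours/week. (j) is engaged (the reportable unit count is 129, meeting the 113 threshold), but is displaced by (k): (k) applies — a current Provisional Clearance is held. So (b) applies.
Exception (c) fails — the business's age is 21 months, not below 19 months.
Exception (d) does not apply: the employer's headcount is 39, not less than 34.
Exception (e) fails — the reference index is 679, not under 679.

No — exception (b) applies; Felix's café is not required to provide paid sick leave.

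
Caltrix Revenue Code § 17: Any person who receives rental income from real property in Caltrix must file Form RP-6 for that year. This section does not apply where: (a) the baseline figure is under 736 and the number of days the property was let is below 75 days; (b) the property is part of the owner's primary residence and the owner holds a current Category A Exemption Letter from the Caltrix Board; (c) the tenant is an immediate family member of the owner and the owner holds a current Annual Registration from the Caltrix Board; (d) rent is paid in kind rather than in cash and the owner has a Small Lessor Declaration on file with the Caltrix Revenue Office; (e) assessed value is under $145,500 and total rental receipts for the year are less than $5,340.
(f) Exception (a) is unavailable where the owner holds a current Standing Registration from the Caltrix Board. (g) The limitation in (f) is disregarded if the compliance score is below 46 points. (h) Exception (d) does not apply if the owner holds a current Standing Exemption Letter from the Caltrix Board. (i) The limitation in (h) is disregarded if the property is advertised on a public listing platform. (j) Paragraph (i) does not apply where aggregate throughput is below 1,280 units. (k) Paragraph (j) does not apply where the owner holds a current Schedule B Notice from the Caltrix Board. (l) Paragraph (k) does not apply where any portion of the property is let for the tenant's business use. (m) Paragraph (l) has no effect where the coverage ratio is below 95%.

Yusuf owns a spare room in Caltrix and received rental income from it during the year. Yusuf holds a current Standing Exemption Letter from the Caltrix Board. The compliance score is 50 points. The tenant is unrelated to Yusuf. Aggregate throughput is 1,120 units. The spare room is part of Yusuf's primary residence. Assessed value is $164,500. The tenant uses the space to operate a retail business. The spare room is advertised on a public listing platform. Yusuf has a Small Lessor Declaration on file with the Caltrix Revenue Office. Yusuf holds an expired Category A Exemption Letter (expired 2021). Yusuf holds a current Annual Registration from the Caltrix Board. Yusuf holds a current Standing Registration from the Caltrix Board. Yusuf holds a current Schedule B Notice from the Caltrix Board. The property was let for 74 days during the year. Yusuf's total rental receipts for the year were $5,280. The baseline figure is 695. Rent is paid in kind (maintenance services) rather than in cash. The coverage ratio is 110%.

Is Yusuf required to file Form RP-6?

Yes — Yusuf must file Form RP-6.

All of (a)'s requirements are met (the baseline figure is 695, under the 736 limit; the number of days the property was let is 74 days, below the 75 days limit). However, paragraphs (f)–(g) must be considered: (f) is triggered — a current Standing Registration is held. (g) is inapplicable (the compliance score is 50 points, not below 46 points), so (f) stands. (a) is therefore removed.
Exception (b) requires that the owner holds a current Category A Exemption Letter from the Caltrix Board; but there is no Category A Exemption Letter in force, so (b) is unavailable.
Exception (c) requires that the tenant is an immediate family member of the owner; but the tenant is unrelated to the owner, so (c) is unavailable.
Exception (d) is satisfied on its face — rent is paid in kind; a Small Lessor Declaration is on file. However, paragraphs (h)–(m) must be considered: (h) is engaged — a current Standing Exemption Letter is held. (i) would limit (h) — the property is publicly advertised — but (j) sets (i) aside: (j) operates against (i): aggregate throughput is 1,120 units, below the 1,280 units limit. (k) is engaged (a current Schedule B Notice is held), but is itself disapplied by (l): (l) operates against (k): the space is let for business use. (m), which would lift (l), is not engaged — the coverage ratio is 110%, not below 95%. (d) is therefore removed.
Exception (e) requires that assessed value is under $145,500; but assessed value is $164,500, not under $145,500, so (e) is unavailable.
No exception displaces § 17.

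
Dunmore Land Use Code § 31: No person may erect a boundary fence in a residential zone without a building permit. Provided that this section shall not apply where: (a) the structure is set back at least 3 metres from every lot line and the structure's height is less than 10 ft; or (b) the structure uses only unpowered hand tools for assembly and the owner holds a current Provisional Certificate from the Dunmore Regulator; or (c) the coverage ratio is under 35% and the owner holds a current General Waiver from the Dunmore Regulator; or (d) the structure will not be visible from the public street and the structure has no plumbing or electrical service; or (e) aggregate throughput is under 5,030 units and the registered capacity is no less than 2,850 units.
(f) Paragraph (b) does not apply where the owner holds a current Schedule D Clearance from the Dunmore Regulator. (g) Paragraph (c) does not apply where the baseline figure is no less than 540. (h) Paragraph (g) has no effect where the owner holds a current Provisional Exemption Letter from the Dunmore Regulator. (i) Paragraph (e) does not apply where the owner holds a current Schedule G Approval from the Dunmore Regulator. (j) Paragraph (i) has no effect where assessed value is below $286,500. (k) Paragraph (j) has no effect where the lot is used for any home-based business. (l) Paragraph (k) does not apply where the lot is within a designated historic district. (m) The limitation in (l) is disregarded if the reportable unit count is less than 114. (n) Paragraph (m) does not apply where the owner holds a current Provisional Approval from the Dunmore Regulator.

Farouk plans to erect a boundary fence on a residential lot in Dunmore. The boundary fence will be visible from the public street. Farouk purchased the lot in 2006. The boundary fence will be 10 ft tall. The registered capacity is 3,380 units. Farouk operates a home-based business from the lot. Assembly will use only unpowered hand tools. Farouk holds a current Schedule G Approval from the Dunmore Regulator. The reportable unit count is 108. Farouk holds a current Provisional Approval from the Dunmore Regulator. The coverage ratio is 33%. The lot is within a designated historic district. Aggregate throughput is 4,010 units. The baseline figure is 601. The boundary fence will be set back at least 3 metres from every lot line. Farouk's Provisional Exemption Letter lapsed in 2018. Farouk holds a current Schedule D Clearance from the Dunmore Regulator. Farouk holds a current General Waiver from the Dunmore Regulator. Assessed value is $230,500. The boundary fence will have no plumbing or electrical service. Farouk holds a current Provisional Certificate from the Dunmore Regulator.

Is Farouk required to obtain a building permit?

No — exception (e) applies; Farouk does not need a building permit.

Exception (a) requires that the structure's height is less than 10 ft; but the structure's height is 10 ft, not less than 10 ft, so (a) is unavailable.
Exception (b)'s conditions are all satisfied: assembly uses only hand tools; a current Provisional Certificate is held. But applying paragraph (f): (f) operates against (b): a current Schedule D Clearance is held. Exception (b) does not apply.
Exception (c) is satisfied on its face — the coverage ratio is 33%, under the 35% limit; a current General Waiver is held. However, paragraphs (g)–(h) must be considered: (g) is triggered — the baseline figure is 601, meeting the 540 threshold. (h) does not operate here (no current Provisional Exemption Letter is held), so (g) stands. So (c) is unavailable.
Exception (d) does not apply: the structure will be visible from the street.
Exception (e) is satisfied on its face — aggregate throughput is 4,010 units, under the 5,030 units limit; the registered capacity is 3,380 units, meeting the 2,850 units threshold. Considering the limiting provisions: (i) applies (a current Schedule G Approval is held), but yields to (j): (j) operates against (i): assessed value is $230,500, below the $286,500 limit. (k) operates (a home-based business operates on the lot), but is overridden by (l): (l) operates against (k): the lot is in a historic district. (m) is engaged (the reportable unit count is 108, less than the 114 limit), but is displaced by (n): (n) applies — a current Provisional Approval is held. So (e) applies.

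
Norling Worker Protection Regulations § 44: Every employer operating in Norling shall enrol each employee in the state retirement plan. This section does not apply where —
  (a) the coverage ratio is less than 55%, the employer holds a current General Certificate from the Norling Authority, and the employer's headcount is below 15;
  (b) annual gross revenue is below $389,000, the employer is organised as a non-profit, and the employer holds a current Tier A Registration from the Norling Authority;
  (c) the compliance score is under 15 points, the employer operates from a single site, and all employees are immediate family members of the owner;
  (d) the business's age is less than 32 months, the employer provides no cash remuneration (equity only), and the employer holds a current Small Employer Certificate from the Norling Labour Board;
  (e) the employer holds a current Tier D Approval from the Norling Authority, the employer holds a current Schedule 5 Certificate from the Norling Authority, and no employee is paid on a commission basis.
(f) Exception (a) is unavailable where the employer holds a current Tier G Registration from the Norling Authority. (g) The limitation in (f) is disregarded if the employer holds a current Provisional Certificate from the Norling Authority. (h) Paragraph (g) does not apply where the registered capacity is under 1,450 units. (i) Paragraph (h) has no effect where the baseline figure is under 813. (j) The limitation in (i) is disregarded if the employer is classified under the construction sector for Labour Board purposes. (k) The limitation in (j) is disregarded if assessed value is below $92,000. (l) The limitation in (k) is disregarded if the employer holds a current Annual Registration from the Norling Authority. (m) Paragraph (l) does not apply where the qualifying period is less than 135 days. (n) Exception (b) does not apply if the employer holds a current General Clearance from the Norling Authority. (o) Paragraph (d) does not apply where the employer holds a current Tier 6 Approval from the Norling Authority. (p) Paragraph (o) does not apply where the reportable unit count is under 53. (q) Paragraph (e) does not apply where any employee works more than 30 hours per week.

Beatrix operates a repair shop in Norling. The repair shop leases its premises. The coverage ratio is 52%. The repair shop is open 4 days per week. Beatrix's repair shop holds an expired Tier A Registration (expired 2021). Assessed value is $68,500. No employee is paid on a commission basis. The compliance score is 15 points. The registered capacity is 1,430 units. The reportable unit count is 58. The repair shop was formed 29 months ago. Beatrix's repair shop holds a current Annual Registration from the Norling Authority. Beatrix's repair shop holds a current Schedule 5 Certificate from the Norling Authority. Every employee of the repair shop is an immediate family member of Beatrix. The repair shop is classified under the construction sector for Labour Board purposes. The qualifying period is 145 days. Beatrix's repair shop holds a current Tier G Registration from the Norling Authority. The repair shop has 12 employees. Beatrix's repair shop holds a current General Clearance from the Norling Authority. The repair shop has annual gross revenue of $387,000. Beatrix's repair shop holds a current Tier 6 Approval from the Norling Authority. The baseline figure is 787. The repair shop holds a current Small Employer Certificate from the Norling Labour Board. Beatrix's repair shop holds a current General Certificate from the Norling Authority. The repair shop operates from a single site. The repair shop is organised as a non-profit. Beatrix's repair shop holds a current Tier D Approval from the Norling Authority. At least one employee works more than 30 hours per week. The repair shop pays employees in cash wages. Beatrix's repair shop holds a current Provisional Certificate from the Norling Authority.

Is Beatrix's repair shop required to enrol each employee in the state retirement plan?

Yes — Beatrix's repair shop must enrol each employee in the state retirement plan.

Exception (a) is satisfied on its face — the coverage ratio is 52%, less than the 55% limit; a current General Certificate is held; the employer's headcount is 12, below the 15 limit. Turning to paragraphs (f)–(m): (f) operates against (a): a current Tier G Registration is held. (g) applies (a current Provisional Certificate is held), but is displaced by (h): (h) is triggered — the registered capacity is 1,430 units, under the 1,450 units limit. (i) would limit (h) — the baseline figure is 787, under the 813 limit — but (j) sets (i) aside: (j) operates against (i): the repair shop is classified under the construction sector. (k) would limit (j) — assessed value is $68,500, below the $92,000 limit — but (l) sets (k) aside: (l) operates against (k): a current Annual Registration is held. (m), which would lift (l), is inapplicable — the qualifying period is 145 days, not less than 135 days. Exception (a) does not apply.
Exception (b) fails — there is no Tier A Registration in force.
Exception (c) fails — the compliance score is 15 points, not under 15 points.
Exception (d) requires that the employer provides no cash remuneration (equity only); but employees are paid cash wages, so (d) is unavailable.
Exception (e) is satisfied on its face — a current Tier D Approval is held; a current Schedule 5 Certificate is held; no employee is paid on commission. But: (q) operates — at least one employee exceeds 30 hours/week. Exception (e) does not apply.
None of the exceptions is available; § 44 applies in full.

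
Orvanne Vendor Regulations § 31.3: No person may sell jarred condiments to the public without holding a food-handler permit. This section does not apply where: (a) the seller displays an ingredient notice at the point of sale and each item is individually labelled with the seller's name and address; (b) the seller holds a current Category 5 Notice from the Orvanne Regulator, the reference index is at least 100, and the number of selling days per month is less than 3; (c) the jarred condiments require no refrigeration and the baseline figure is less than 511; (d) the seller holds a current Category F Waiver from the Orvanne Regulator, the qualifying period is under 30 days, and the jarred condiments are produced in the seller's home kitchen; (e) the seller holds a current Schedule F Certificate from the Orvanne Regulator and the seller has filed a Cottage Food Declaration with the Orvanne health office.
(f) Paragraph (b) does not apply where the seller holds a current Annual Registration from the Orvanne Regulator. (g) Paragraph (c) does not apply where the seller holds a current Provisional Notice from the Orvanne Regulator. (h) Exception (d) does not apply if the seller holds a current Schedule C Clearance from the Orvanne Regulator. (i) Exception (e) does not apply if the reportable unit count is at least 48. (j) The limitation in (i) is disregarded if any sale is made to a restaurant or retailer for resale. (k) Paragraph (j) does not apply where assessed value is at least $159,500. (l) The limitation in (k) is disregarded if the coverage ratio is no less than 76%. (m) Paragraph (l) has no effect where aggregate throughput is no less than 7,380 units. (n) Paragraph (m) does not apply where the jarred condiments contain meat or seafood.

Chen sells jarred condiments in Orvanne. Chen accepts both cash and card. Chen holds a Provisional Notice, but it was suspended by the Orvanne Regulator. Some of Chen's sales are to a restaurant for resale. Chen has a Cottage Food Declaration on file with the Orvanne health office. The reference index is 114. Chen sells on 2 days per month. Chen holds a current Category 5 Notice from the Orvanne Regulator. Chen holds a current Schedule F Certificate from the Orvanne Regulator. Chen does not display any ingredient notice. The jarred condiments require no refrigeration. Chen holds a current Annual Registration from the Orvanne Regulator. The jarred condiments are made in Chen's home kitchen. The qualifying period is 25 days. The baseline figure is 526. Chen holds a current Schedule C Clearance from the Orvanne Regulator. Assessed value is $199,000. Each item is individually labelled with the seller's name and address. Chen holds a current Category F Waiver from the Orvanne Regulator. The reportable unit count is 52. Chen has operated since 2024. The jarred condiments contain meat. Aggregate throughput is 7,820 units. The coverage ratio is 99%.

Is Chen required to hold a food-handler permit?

Exception (a) does not apply: no ingredient notice is displayed.
All of (b)'s requirements are met (a current Category 5 Notice is held; the reference index is 114, meeting the 100 threshold; the number of selling days per month is 2, less than the 3 limit). However, paragraph (f) must be considered: (f) operates against (b): a current Annual Registration is held. (b) is therefore removed.
Exception (c) does not apply: the baseline figure is 526, not less than 511.
Exception (d) is satisfied on its face — a current Category F Waiver is held; the qualifying period is 25 days, under the 30 days limit; the jarred condiments are home-kitchen produced. However, paragraph (h) must be considered: (h) operates against (d): a current Schedule C Clearance is held. (d) is therefore removed.
Exception (e)'s conditions are all satisfied: a current Schedule F Certificate is held; a Cottage Food Declaration is on file. Applying paragraphs (i)–(n): (i) is engaged (the reportable unit count is 52, meeting the 48 threshold), but is set aside by (j): (j) is triggered — some sales are to a restaurant for resale. (k) would limit (j) — assessed value is $199,000, meeting the $159,500 threshold — but (l) sets (k) aside: (l) operates against (k): the coverage ratio is 99%, meeting the 76% threshold. (m) would limit (l) — aggregate throughput is 7,820 units, meeting the 7,380 units threshold — but (n) sets (m) aside: (n) applies — the jarred condiments contain meat. (e) remains available.

No — exception (e) applies; Chen is not required to hold a food-handler permit.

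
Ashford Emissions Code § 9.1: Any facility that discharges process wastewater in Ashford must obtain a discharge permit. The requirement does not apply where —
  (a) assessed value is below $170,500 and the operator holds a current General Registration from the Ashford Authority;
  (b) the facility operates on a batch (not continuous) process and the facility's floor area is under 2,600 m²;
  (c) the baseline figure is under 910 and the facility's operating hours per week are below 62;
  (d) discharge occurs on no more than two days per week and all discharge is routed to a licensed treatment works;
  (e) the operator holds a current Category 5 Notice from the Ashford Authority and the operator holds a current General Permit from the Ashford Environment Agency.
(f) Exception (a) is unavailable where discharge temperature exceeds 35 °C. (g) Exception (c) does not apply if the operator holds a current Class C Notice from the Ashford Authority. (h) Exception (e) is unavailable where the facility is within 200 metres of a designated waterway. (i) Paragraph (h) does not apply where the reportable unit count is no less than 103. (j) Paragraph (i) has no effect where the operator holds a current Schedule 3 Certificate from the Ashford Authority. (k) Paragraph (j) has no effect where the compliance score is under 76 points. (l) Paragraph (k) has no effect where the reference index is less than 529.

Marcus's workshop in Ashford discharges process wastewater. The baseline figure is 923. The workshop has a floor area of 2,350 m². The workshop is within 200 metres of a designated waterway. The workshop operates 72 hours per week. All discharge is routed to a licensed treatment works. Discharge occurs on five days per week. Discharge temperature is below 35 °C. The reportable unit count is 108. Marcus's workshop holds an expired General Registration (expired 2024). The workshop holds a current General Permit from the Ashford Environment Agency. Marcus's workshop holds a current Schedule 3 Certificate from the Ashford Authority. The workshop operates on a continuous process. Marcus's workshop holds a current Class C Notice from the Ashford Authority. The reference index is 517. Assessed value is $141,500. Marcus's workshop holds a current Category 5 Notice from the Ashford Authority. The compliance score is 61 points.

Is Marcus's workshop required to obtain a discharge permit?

Yes — Marcus's workshop must obtain a discharge permit.

Exception (a) fails — there is no General Registration in force.
Exception (b) does not apply: the facility operates on a continuous process.
Exception (c) does not apply: the baseline figure is 923, not under 910.
Exception (d) requires that discharge occurs on no more than two days per week; but discharge occurs on five days per week, so (d) is unavailable.
Exception (e) is satisfied on its face — a current Category 5 Notice is held; a current General Permit is held. However, paragraphs (h)–(l) must be considered: (h) operates against (e): the workshop is within 200 m of a designated waterway. (i) is triggered (the reportable unit count is 108, meeting the 103 threshold), but is displaced by (j): (j) operates against (i): a current Schedule 3 Certificate is held. (k) would limit (j) — the compliance score is 61 points, under the 76 points limit — but (l) sets (k) aside: (l) operates against (k): the reference index is 517, less than the 529 limit. So (e) is unavailable.
Every exception is unavailable, so the rule governs.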